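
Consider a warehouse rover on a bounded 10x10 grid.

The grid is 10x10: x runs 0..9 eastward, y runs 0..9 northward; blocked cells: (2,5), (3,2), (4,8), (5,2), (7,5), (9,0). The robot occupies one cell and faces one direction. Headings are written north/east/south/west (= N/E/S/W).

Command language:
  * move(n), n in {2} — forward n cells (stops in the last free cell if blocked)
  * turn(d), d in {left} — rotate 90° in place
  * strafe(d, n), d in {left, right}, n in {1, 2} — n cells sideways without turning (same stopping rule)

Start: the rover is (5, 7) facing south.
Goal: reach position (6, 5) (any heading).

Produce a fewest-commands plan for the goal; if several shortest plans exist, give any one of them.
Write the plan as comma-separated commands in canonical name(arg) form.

t0: (5, 7) facing south
t=1 strafe(left, 1) ⇒ (6, 7) facing south
t=2 move(2) ⇒ (6, 5) facing south
no 1-step plan works, so 2 is optimal.

strafe(left, 1), move(2)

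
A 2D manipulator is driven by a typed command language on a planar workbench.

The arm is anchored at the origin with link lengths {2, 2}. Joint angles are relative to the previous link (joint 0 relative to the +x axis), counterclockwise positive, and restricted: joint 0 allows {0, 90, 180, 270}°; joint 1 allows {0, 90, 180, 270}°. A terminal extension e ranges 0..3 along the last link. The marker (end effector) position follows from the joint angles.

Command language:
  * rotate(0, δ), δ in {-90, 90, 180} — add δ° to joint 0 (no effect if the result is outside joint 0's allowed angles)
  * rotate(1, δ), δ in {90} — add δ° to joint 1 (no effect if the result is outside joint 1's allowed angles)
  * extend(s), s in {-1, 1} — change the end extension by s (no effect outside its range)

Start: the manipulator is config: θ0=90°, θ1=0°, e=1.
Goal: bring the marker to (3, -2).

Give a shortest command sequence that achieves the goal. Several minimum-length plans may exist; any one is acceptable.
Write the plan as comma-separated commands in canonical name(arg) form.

from: config: θ0=90°, θ1=0°, e=1
step 1 (rotate(1, 90)): config: θ0=90°, θ1=90°, e=1
step 2 (rotate(0, 180)): config: θ0=270°, θ1=90°, e=1
no 1-step plan works, so 2 is optimal.

rotate(1, 90), rotate(0, 180)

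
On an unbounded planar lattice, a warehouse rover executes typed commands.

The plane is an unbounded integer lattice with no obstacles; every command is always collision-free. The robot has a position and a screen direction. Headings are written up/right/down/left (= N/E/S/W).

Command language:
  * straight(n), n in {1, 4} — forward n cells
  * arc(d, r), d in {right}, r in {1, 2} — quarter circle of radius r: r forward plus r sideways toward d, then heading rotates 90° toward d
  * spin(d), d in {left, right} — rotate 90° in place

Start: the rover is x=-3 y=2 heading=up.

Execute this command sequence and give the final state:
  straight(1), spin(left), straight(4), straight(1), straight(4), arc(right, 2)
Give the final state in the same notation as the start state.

from: x=-3 y=2 heading=up
1. straight(1) → x=-3 y=3 heading=up
2. spin(left) → x=-3 y=3 heading=left
3. straight(4) → x=-7 y=3 heading=left
4. straight(1) → x=-8 y=3 heading=left
5. straight(4) → x=-12 y=3 heading=left
6. arc(right, 2) → x=-14 y=5 heading=up

x=-14 y=5 heading=up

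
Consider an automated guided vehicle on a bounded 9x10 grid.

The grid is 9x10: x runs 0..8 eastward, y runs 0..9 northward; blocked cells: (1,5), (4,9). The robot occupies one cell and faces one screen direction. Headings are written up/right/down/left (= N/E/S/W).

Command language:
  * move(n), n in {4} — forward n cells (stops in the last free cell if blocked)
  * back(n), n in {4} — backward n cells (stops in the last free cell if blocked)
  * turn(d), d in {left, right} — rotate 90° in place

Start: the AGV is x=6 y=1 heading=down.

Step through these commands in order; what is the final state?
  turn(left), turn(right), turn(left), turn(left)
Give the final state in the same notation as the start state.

initial: x=6 y=1 heading=down
[1] after turn(left): x=6 y=1 heading=right
[2] after turn(right): x=6 y=1 heading=down
[3] after turn(left): x=6 y=1 heading=right
[4] after turn(left): x=6 y=1 heading=up

x=6 y=1 heading=up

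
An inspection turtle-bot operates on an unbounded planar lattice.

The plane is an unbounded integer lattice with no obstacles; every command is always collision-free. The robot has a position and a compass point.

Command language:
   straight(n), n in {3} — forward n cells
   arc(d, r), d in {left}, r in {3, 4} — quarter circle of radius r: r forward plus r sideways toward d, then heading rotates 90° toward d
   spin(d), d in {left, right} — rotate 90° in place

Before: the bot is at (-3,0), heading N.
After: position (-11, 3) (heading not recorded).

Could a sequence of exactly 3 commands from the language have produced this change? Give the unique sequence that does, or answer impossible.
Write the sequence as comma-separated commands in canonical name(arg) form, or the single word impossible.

key: order matters: swapping straight(3) and arc(left, 4) lands elsewhere
from: at (-3,0), heading N
t=1 straight(3) ⇒ at (-3,3), heading N
t=2 arc(left, 4) ⇒ at (-7,7), heading W
t=3 arc(left, 4) ⇒ at (-11,3), heading S
no other 3-command option fits: unique.

straight(3), arc(left, 4), arc(left, 4)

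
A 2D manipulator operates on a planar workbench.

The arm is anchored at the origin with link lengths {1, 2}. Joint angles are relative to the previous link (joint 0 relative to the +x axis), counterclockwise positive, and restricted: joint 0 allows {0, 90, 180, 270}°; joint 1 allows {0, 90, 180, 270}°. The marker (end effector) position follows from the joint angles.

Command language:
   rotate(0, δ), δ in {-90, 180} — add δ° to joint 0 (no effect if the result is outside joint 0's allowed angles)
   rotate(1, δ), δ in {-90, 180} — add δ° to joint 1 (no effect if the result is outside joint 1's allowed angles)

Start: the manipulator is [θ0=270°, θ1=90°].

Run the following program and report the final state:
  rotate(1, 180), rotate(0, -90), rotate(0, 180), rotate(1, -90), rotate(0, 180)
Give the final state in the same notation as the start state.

[θ0=180°, θ1=180°]

t0: [θ0=270°, θ1=90°]
1. rotate(1, 180) → [θ0=270°, θ1=270°]
2. rotate(0, -90) → [θ0=180°, θ1=270°]
3. rotate(0, 180) → [θ0=0°, θ1=270°]
4. rotate(1, -90) → [θ0=0°, θ1=180°]
5. rotate(0, 180) → [θ0=180°, θ1=180°]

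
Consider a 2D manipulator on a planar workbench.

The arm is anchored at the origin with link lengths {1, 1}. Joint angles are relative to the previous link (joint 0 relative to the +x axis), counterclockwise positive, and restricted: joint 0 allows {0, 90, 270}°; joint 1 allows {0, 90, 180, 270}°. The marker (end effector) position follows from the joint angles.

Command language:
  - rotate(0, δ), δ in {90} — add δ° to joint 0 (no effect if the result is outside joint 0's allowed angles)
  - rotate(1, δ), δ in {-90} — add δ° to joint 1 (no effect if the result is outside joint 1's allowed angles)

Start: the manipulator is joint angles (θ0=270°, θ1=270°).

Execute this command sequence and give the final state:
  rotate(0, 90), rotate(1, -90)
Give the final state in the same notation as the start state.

start: joint angles (θ0=270°, θ1=270°)
step 1 (rotate(0, 90)): joint angles (θ0=0°, θ1=270°)
step 2 (rotate(1, -90)): joint angles (θ0=0°, θ1=180°)

joint angles (θ0=0°, θ1=180°)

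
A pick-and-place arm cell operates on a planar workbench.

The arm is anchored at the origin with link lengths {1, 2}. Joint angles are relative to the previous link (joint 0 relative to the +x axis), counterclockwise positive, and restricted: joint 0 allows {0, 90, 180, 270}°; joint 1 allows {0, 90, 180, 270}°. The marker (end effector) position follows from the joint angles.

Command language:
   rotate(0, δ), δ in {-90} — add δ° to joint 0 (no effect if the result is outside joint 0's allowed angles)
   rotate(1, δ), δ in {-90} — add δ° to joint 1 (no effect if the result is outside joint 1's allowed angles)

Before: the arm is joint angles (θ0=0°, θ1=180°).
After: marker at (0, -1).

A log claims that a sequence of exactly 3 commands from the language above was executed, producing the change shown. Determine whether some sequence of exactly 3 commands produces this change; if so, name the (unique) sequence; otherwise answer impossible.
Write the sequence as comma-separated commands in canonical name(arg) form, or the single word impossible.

start: joint angles (θ0=0°, θ1=180°)
[1] after rotate(0, -90): joint angles (θ0=270°, θ1=180°)
[2] after rotate(0, -90): joint angles (θ0=180°, θ1=180°)
[3] after rotate(0, -90): joint angles (θ0=90°, θ1=180°)
all 8 alternatives checked — unique.

rotate(0, -90), rotate(0, -90), rotate(0, -90)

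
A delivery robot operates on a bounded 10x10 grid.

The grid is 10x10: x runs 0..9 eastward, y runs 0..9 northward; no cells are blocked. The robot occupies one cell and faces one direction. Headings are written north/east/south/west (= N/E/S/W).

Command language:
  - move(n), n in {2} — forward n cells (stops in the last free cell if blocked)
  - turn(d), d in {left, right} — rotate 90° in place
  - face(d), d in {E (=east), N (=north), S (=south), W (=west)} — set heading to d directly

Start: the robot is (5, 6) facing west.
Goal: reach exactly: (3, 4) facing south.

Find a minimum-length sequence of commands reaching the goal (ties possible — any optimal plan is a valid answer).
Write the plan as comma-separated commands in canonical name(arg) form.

from: (5, 6) facing west
1. move(2) → (3, 6) facing west
2. turn(left) → (3, 6) facing south
3. move(2) → (3, 4) facing south
shorter routes all fall short; 3 is best.

move(2), turn(left), move(2)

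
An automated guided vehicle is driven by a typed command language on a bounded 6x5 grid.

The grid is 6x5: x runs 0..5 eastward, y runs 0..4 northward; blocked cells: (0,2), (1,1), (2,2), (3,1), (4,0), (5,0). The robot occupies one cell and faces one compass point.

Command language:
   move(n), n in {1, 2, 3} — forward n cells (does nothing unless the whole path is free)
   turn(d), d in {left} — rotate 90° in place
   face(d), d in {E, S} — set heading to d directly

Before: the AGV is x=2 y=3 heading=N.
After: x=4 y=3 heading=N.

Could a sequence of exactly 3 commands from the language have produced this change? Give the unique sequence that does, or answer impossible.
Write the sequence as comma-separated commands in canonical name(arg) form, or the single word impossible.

key: heading stays N — rotations cancel among the 3 commands
from: x=2 y=3 heading=N
step 1 (face(E)): x=2 y=3 heading=E
step 2 (move(2)): x=4 y=3 heading=E
step 3 (turn(left)): x=4 y=3 heading=N
no rival 3-sequence matches.

face(E), move(2), turn(left)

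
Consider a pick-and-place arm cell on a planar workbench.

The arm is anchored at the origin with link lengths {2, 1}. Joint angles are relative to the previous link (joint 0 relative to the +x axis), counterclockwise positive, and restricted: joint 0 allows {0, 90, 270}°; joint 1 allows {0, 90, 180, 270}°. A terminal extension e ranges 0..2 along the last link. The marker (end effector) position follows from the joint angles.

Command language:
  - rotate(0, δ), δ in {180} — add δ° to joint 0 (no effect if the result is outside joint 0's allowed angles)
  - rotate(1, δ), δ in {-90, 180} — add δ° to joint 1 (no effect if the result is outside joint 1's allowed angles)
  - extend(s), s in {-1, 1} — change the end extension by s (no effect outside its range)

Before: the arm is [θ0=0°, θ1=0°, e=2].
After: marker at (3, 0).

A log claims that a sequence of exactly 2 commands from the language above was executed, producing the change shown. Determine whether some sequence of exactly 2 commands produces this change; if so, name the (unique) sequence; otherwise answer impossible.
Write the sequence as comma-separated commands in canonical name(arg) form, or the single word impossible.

begin: [θ0=0°, θ1=0°, e=2]
[1] after extend(-1): [θ0=0°, θ1=0°, e=1]
[2] after extend(-1): [θ0=0°, θ1=0°, e=0]
no other 2-command option fits: unique.

extend(-1), extend(-1)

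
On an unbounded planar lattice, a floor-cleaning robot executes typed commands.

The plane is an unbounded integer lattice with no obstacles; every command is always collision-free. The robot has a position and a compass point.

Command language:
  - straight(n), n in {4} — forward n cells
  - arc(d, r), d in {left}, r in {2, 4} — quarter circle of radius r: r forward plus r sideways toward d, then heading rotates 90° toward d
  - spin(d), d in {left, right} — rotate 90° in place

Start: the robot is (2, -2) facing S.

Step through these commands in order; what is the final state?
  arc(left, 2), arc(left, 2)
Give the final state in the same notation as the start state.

initial: (2, -2) facing S
[1] after arc(left, 2): (4, -4) facing E
[2] after arc(left, 2): (6, -2) facing N

(6, -2) facing N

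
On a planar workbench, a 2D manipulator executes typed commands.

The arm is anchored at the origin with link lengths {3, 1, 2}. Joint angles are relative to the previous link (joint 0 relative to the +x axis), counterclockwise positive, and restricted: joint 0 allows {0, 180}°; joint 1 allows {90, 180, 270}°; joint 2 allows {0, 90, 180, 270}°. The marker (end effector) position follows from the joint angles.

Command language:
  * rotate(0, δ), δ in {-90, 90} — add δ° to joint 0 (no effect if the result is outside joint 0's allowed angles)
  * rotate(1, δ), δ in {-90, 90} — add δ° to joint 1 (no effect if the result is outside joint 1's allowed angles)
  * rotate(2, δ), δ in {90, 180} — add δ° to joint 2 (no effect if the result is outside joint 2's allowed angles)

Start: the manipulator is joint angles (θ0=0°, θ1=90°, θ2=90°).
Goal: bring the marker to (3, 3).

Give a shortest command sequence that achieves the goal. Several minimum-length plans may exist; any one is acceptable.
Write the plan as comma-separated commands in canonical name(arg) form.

rotate(2, 180), rotate(2, 90)

begin: joint angles (θ0=0°, θ1=90°, θ2=90°)
step 1 (rotate(2, 180)): joint angles (θ0=0°, θ1=90°, θ2=270°)
step 2 (rotate(2, 90)): joint angles (θ0=0°, θ1=90°, θ2=0°)
minimal: 2 command(s), checked below 2.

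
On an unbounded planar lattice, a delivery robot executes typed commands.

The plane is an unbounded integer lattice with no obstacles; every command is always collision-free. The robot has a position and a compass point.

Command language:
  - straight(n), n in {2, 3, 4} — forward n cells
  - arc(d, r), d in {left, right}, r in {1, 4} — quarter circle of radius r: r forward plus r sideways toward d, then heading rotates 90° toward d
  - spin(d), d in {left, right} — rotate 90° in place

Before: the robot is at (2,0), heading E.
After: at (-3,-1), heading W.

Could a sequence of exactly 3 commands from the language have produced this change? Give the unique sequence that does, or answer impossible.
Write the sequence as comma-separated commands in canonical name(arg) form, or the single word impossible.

spin(right), arc(right, 1), straight(4)

key: running straight(4) before spin(right) would end elsewhere — order is forced
from: at (2,0), heading E
step 1 (spin(right)): at (2,0), heading S
step 2 (arc(right, 1)): at (1,-1), heading W
step 3 (straight(4)): at (-3,-1), heading W
uniquely the one of 729 3-step routes that fits.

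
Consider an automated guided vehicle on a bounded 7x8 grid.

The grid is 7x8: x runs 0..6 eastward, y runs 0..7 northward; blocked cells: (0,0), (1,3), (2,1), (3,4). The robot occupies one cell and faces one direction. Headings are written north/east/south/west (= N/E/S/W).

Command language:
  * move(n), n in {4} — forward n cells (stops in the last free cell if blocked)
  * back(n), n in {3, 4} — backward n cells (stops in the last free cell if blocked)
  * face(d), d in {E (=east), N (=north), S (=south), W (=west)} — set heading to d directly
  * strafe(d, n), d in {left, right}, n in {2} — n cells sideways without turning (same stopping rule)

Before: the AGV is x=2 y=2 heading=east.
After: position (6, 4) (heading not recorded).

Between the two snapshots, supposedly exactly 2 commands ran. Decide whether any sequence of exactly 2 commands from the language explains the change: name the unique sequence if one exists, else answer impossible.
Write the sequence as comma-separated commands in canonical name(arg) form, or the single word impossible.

key: order matters: swapping move(4) and strafe(left, 2) lands elsewhere
begin: x=2 y=2 heading=east
step 1 (move(4)): x=6 y=2 heading=east
step 2 (strafe(left, 2)): x=6 y=4 heading=east
no other 2-command option fits: unique.

move(4), strafe(left, 2)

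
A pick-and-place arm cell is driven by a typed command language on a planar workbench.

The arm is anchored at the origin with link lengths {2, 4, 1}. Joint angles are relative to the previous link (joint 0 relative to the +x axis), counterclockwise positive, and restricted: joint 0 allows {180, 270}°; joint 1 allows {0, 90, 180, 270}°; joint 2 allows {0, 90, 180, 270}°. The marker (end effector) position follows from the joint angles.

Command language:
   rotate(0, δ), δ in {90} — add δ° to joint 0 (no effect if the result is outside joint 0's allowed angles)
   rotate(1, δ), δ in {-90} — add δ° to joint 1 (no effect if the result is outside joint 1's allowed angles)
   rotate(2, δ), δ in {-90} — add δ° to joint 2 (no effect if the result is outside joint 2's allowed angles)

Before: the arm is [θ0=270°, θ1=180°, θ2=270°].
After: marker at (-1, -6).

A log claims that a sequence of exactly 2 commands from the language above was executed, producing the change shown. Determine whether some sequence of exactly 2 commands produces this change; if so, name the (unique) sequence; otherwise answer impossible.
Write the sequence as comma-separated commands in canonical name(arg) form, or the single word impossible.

start: [θ0=270°, θ1=180°, θ2=270°]
step 1 (rotate(1, -90)): [θ0=270°, θ1=90°, θ2=270°]
step 2 (rotate(1, -90)): [θ0=270°, θ1=0°, θ2=270°]
no other 2-command option fits: unique.

rotate(1, -90), rotate(1, -90)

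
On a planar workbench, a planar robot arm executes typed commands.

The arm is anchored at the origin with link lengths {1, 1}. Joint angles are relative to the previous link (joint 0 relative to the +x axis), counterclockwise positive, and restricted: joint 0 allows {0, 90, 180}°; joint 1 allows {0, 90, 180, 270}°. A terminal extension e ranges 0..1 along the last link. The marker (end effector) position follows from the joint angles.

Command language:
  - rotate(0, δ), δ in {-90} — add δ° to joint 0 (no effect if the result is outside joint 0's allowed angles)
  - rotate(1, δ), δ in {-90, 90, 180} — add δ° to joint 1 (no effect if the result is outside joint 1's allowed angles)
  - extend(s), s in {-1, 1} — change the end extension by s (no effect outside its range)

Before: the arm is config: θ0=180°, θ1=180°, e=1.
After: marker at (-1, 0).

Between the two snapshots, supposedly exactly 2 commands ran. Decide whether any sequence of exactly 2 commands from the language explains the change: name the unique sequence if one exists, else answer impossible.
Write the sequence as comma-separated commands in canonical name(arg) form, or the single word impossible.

rotate(0, -90), rotate(0, -90)

initial: config: θ0=180°, θ1=180°, e=1
step 1 (rotate(0, -90)): config: θ0=90°, θ1=180°, e=1
step 2 (rotate(0, -90)): config: θ0=0°, θ1=180°, e=1
uniquely the one of 36 2-step routes that fits.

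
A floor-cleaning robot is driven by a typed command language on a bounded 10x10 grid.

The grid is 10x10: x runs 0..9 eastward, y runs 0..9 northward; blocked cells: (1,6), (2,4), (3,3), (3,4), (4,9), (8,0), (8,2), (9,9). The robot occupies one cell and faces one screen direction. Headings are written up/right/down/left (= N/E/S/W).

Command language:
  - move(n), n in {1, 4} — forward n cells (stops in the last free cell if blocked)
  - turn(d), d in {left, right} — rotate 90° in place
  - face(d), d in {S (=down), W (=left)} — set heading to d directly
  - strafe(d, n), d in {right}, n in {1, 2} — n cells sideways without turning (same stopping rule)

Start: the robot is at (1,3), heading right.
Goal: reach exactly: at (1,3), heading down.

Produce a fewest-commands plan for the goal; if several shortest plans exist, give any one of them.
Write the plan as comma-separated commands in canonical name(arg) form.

face(S)

initial: at (1,3), heading right
step 1 (face(S)): at (1,3), heading down
minimal: 1 command(s), checked below 1.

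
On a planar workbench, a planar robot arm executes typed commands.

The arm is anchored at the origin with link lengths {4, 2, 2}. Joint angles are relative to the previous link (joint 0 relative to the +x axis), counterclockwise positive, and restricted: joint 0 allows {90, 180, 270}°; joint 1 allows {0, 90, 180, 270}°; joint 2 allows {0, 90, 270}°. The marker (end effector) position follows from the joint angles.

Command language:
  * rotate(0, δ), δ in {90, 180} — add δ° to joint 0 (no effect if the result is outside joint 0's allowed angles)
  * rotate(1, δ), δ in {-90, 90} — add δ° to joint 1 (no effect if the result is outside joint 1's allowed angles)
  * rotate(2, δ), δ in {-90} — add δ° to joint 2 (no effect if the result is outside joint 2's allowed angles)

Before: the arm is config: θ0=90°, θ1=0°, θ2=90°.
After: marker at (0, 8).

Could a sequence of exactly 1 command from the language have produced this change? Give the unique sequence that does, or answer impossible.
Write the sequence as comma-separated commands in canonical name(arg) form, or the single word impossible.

rotate(2, -90)

t0: config: θ0=90°, θ1=0°, θ2=90°
[1] after rotate(2, -90): config: θ0=90°, θ1=0°, θ2=0°
no other 1-command option fits: unique.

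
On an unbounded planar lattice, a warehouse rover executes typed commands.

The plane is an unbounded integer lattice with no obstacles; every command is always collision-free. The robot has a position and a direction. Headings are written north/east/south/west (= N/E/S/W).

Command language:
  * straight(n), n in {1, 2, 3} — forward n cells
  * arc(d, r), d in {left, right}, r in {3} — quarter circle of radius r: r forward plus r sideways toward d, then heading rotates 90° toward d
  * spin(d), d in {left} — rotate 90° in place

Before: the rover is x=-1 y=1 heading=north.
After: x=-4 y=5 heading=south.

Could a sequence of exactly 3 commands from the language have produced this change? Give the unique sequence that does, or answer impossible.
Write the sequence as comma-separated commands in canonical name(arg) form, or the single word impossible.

straight(1), arc(left, 3), spin(left)

key: running spin(left) before straight(1) would end elsewhere — order is forced
initial: x=-1 y=1 heading=north
t=1 straight(1) ⇒ x=-1 y=2 heading=north
t=2 arc(left, 3) ⇒ x=-4 y=5 heading=west
t=3 spin(left) ⇒ x=-4 y=5 heading=south
all 216 alternatives checked — unique.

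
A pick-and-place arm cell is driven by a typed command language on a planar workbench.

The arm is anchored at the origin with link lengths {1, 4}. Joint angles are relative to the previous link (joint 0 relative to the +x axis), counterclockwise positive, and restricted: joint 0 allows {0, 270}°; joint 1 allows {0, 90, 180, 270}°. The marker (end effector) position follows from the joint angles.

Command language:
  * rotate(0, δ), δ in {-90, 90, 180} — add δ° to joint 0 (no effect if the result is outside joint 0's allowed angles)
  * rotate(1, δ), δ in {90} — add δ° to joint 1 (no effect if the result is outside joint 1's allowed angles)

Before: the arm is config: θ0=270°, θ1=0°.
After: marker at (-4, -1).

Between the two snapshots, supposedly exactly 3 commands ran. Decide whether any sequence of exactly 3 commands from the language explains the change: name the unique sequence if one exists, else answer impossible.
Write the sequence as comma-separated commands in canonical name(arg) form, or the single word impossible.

rotate(1, 90), rotate(1, 90), rotate(1, 90)

begin: config: θ0=270°, θ1=0°
1. rotate(1, 90) → config: θ0=270°, θ1=90°
2. rotate(1, 90) → config: θ0=270°, θ1=180°
3. rotate(1, 90) → config: θ0=270°, θ1=270°
no other 3-command option fits: unique.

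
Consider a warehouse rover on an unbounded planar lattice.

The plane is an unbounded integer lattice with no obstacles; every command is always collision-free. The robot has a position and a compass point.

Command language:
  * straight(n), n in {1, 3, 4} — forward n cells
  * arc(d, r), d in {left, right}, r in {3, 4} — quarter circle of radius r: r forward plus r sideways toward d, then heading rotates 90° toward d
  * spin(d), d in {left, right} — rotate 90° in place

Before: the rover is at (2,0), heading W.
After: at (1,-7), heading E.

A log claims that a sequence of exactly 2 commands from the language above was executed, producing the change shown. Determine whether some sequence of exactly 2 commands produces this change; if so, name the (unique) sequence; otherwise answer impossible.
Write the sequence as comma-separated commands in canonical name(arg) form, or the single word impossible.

key: order matters: swapping arc(left, 4) and arc(left, 3) lands elsewhere
from: at (2,0), heading W
[1] after arc(left, 4): at (-2,-4), heading S
[2] after arc(left, 3): at (1,-7), heading E
uniquely the one of 81 2-step routes that fits.

arc(left, 4), arc(left, 3)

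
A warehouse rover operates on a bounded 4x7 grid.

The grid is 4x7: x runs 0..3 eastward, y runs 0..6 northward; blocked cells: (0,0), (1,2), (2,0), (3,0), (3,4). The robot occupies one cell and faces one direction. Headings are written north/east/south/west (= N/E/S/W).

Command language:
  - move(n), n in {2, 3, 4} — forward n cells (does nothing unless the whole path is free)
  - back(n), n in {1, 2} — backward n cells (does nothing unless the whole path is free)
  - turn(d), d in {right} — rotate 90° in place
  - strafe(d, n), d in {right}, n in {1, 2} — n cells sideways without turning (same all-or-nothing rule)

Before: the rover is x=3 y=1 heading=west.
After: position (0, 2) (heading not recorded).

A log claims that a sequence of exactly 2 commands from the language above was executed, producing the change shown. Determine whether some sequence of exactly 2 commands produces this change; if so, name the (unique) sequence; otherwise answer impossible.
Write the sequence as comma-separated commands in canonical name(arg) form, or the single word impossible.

key: running strafe(right, 1) before move(3) would end elsewhere — order is forced
from: x=3 y=1 heading=west
step 1 (move(3)): x=0 y=1 heading=west
step 2 (strafe(right, 1)): x=0 y=2 heading=west
all 64 alternatives checked — unique.

move(3), strafe(right, 1)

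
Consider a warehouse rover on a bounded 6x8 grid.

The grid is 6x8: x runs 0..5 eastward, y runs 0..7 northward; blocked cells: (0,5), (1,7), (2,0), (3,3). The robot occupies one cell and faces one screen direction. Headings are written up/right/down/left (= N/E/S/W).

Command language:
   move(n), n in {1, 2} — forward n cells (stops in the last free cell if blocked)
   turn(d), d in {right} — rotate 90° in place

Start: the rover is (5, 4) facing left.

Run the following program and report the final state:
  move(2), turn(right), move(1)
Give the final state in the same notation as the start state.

initial: (5, 4) facing left
1. move(2) → (3, 4) facing left
2. turn(right) → (3, 4) facing up
3. move(1) → (3, 5) facing up

(3, 5) facing up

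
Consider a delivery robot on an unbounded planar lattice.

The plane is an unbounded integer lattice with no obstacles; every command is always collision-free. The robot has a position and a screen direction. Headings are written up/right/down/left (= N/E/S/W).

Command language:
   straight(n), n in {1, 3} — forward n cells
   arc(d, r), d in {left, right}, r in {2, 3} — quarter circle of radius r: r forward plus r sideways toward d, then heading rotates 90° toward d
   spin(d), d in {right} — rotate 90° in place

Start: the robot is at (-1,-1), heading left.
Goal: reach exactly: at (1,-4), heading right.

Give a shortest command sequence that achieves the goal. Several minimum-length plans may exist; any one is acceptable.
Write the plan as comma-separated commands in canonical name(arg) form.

spin(right), spin(right), spin(right), straight(1), arc(left, 2)

from: at (-1,-1), heading left
[1] after spin(right): at (-1,-1), heading up
[2] after spin(right): at (-1,-1), heading right
[3] after spin(right): at (-1,-1), heading down
[4] after straight(1): at (-1,-2), heading down
[5] after arc(left, 2): at (1,-4), heading right
no 4-step plan works, so 5 is optimal.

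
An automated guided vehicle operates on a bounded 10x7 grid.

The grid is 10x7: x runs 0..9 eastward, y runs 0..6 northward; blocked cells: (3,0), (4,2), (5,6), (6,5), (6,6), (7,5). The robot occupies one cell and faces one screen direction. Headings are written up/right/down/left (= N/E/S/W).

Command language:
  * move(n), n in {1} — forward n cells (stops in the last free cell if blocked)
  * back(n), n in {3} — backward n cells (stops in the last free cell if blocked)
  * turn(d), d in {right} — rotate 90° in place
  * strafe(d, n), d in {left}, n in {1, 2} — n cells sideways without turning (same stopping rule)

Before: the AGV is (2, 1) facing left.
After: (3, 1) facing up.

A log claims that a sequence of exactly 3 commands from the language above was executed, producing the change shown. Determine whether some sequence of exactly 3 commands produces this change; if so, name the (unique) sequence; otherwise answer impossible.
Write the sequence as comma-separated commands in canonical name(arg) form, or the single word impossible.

key: position moved to (3,1) AND the heading swung to N — translation plus rotation needed
start: (2, 1) facing left
[1] after back(3): (5, 1) facing left
[2] after turn(right): (5, 1) facing up
[3] after strafe(left, 2): (3, 1) facing up
no other 3-command option fits: unique.

back(3), turn(right), strafe(left, 2)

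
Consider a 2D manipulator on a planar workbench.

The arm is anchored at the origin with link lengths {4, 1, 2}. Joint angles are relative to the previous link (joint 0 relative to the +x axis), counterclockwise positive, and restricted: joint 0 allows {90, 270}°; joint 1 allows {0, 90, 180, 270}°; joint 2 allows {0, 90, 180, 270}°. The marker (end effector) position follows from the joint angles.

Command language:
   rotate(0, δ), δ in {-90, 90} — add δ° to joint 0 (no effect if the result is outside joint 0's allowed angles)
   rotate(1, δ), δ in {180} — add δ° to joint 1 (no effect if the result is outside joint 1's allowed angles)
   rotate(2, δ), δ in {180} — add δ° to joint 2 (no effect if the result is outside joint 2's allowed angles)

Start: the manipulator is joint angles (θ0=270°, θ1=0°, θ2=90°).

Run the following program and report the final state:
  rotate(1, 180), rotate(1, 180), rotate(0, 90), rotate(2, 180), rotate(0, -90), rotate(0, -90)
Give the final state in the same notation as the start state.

begin: joint angles (θ0=270°, θ1=0°, θ2=90°)
t=1 rotate(1, 180) ⇒ joint angles (θ0=270°, θ1=180°, θ2=90°)
t=2 rotate(1, 180) ⇒ joint angles (θ0=270°, θ1=0°, θ2=90°)
t=3 rotate(0, 90) ⇒ joint angles (θ0=270°, θ1=0°, θ2=90°)
t=4 rotate(2, 180) ⇒ joint angles (θ0=270°, θ1=0°, θ2=270°)
t=5 rotate(0, -90) ⇒ joint angles (θ0=270°, θ1=0°, θ2=270°)
t=6 rotate(0, -90) ⇒ joint angles (θ0=270°, θ1=0°, θ2=270°)

joint angles (θ0=270°, θ1=0°, θ2=270°)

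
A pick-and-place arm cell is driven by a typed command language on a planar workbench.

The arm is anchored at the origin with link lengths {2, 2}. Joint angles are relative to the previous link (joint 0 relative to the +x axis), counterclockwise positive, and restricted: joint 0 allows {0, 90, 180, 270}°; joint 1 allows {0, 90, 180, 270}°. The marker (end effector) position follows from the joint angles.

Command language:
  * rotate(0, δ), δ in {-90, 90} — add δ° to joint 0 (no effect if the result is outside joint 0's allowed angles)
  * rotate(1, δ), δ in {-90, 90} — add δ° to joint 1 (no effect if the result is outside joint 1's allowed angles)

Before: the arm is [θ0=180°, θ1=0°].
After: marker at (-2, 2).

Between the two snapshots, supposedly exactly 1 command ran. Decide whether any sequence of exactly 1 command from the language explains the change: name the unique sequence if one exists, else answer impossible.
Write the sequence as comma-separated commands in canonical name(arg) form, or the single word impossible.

start: [θ0=180°, θ1=0°]
[1] after rotate(1, -90): [θ0=180°, θ1=270°]
uniquely the one of 4 1-step routes that fits.

rotate(1, -90)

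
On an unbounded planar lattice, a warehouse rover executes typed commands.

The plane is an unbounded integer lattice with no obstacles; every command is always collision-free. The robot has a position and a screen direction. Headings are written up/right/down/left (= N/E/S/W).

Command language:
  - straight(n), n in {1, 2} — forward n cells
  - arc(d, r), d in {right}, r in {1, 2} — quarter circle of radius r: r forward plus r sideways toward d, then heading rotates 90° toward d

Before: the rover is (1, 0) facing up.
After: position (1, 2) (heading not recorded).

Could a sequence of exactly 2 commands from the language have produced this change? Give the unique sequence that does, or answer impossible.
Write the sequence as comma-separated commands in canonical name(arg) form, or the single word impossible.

t0: (1, 0) facing up
1. straight(1) → (1, 1) facing up
2. straight(1) → (1, 2) facing up
uniquely the one of 16 2-step routes that fits.

straight(1), straight(1)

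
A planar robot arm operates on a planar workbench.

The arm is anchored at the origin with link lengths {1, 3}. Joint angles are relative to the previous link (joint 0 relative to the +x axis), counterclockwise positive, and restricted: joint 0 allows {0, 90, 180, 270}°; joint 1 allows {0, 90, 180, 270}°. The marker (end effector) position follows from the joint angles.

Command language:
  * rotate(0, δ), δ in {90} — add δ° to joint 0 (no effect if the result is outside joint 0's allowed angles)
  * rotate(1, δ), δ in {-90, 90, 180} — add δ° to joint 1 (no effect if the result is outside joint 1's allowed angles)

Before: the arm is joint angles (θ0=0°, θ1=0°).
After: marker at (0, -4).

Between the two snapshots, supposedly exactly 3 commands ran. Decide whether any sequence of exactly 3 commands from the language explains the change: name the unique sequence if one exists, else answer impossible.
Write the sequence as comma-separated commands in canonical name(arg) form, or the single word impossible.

rotate(0, 90), rotate(0, 90), rotate(0, 90)

initial: joint angles (θ0=0°, θ1=0°)
[1] after rotate(0, 90): joint angles (θ0=90°, θ1=0°)
[2] after rotate(0, 90): joint angles (θ0=180°, θ1=0°)
[3] after rotate(0, 90): joint angles (θ0=270°, θ1=0°)
no other 3-command option fits: unique.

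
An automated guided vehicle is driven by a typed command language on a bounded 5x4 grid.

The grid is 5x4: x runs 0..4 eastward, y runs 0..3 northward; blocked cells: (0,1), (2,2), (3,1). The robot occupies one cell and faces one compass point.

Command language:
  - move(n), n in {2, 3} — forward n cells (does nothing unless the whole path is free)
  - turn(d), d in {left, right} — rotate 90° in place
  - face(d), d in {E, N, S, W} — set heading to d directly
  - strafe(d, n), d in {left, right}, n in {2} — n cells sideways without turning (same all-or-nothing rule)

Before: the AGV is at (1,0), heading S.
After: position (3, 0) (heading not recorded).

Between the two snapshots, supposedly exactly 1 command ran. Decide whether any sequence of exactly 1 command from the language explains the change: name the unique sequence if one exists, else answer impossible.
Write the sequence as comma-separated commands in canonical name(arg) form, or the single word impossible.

strafe(left, 2)

begin: at (1,0), heading S
step 1 (strafe(left, 2)): at (3,0), heading S
no other 1-command option fits: unique.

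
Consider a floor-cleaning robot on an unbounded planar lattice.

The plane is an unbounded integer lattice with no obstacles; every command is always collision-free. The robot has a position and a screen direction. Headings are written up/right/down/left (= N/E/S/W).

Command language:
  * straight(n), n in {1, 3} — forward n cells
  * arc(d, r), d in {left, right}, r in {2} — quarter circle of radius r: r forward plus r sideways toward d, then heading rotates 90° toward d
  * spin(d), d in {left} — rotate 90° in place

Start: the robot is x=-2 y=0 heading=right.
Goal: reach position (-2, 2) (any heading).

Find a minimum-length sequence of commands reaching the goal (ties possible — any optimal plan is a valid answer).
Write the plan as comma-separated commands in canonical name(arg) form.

t0: x=-2 y=0 heading=right
1. spin(left) → x=-2 y=0 heading=up
2. straight(1) → x=-2 y=1 heading=up
3. straight(1) → x=-2 y=2 heading=up
shorter routes all fall short; 3 is best.

spin(left), straight(1), straight(1)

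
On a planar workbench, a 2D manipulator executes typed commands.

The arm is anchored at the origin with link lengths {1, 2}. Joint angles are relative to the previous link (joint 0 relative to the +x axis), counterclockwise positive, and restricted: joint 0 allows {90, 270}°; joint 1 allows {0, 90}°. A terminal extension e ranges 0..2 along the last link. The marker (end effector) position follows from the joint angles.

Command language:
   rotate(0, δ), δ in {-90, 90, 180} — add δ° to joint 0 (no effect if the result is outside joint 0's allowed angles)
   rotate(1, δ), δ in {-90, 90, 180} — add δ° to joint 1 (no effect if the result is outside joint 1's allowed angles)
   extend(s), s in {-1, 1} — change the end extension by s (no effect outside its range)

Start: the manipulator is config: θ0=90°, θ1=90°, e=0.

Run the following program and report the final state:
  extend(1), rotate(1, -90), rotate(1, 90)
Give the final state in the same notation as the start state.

config: θ0=90°, θ1=90°, e=1

from: config: θ0=90°, θ1=90°, e=0
[1] after extend(1): config: θ0=90°, θ1=90°, e=1
[2] after rotate(1, -90): config: θ0=90°, θ1=0°, e=1
[3] after rotate(1, 90): config: θ0=90°, θ1=90°, e=1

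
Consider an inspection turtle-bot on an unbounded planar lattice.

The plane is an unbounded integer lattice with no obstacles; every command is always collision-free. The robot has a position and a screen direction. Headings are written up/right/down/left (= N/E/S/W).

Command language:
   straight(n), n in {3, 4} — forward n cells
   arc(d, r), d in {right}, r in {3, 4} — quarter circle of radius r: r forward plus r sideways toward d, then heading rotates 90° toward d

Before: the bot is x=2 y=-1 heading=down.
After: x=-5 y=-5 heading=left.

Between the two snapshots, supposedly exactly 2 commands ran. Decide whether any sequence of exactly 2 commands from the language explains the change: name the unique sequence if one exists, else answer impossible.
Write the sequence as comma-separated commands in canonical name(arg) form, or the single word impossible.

arc(right, 4), straight(3)

key: running straight(3) before arc(right, 4) would end elsewhere — order is forced
from: x=2 y=-1 heading=down
step 1 (arc(right, 4)): x=-2 y=-5 heading=left
step 2 (straight(3)): x=-5 y=-5 heading=left
no other 2-command option fits: unique.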